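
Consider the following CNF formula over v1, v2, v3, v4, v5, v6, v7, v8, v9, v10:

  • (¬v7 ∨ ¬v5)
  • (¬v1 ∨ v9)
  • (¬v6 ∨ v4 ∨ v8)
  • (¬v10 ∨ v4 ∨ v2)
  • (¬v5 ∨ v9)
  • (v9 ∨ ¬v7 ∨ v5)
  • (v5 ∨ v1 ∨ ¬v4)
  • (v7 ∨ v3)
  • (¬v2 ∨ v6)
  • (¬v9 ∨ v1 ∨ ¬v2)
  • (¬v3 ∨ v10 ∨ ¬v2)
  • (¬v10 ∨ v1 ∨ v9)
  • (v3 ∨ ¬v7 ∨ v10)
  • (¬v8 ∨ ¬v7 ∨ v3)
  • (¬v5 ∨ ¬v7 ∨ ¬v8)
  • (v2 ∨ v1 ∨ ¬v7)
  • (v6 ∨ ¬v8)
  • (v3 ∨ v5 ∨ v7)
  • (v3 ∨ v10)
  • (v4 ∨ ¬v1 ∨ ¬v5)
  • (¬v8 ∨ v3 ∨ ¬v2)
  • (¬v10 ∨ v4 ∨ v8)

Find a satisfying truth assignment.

v1=T, v2=F, v3=T, v4=T, v5=F, v6=F, v7=T, v8=F, v9=T, v10=F

Check each clause:
  1. (¬v5 ∨ ¬v7) — ¬v5 is true.
  2. (¬v1 ∨ v9) — v9 is true.
  3. (v8 ∨ ¬v6 ∨ v4) — ¬v6 is true.
  4. (v2 ∨ v4 ∨ ¬v10) — v4 is true.
  5. (¬v5 ∨ v9) — v9 is true.
  6. (v9 ∨ ¬v7 ∨ v5) — v9 is true.
  7. (v1 ∨ ¬v4 ∨ v5) — v1 is true.
  8. (v3 ∨ v7) — v3 is true.
  9. (v6 ∨ ¬v2) — ¬v2 is true.
  10. (¬v9 ∨ ¬v2 ∨ v1) — v1 is true.
  11. (¬v3 ∨ ¬v2 ∨ v10) — ¬v2 is true.
  12. (v1 ∨ ¬v10 ∨ v9) — v1 is true.
  13. (v3 ∨ v10 ∨ ¬v7) — v3 is true.
  14. (¬v7 ∨ ¬v8 ∨ v3) — ¬v8 is true.
  15. (¬v8 ∨ ¬v7 ∨ ¬v5) — ¬v8 is true.
  16. (v2 ∨ v1 ∨ ¬v7) — v1 is true.
  17. (v6 ∨ ¬v8) — ¬v8 is true.
  18. (v5 ∨ v7 ∨ v3) — v3 is true.
  19. (v10 ∨ v3) — v3 is true.
  20. (v4 ∨ ¬v5 ∨ ¬v1) — ¬v5 is true.
  21. (v3 ∨ ¬v2 ∨ ¬v8) — ¬v8 is true.
  22. (v8 ∨ ¬v10 ∨ v4) — v4 is true.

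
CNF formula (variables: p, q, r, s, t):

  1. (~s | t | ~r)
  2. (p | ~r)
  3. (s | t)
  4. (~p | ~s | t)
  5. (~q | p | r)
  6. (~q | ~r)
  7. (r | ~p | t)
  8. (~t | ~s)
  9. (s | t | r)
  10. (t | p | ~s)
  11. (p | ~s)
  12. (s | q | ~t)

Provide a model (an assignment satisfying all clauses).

p=T, q=T, r=F, s=F, t=T

Check each clause:
  1. (t | ~s | ~r) — ~r is true.
  2. (p | ~r) — p is true.
  3. (t | s) — t is true.
  4. (t | ~s | ~p) — ~s is true.
  5. (p | ~q | r) — p is true.
  6. (~q | ~r) — ~r is true.
  7. (r | t | ~p) — t is true.
  8. (~t | ~s) — ~s is true.
  9. (s | r | t) — t is true.
  10. (t | ~s | p) — p is true.
  11. (p | ~s) — p is true.
  12. (~t | s | q) — q is true.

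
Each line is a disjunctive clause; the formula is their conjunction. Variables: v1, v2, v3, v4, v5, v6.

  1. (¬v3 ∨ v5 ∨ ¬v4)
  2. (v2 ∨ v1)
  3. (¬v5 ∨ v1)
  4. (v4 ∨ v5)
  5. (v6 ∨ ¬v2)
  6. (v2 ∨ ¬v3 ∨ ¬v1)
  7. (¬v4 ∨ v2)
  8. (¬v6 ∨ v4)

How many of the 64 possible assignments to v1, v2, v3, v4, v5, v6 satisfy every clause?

5

The models are:
  v1=0 v2=1 v3=0 v4=1 v5=0 v6=1
  v1=1 v2=0 v3=0 v4=0 v5=1 v6=0
  v1=1 v2=1 v3=0 v4=1 v5=0 v6=1
  v1=1 v2=1 v3=0 v4=1 v5=1 v6=1
  v1=1 v2=1 v3=1 v4=1 v5=1 v6=1
Count: 5.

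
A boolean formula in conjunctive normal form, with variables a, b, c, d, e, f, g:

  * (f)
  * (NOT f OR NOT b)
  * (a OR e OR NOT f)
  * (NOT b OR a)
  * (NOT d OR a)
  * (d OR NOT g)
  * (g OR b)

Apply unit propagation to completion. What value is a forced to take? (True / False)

(f) is a unit clause: f = True.
(NOT f OR NOT b) with f = True leaves only NOT b, so b = False.
In (b OR g), b is now false; g must hold, so g = True.
(NOT g OR d): since g = True, the clause reduces to (d). d = True.
From (NOT d OR a) and d = True: a = True.

True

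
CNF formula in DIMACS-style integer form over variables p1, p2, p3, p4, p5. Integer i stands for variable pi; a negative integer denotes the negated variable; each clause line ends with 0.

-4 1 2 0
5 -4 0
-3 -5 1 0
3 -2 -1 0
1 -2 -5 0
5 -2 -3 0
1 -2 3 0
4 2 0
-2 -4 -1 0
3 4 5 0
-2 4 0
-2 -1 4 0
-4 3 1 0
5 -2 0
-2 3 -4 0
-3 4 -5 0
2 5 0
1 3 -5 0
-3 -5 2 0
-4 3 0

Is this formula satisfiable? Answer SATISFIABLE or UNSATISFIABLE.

UNSATISFIABLE

p2 = True:
  propagation gives p4=True, p5=True, p1=True; an empty clause results — contradiction.
p2 = False:
  propagation gives p4=True, p1=True, p5=True, p3=False; an empty clause results — contradiction.
Every branch closes, so no satisfying assignment exists.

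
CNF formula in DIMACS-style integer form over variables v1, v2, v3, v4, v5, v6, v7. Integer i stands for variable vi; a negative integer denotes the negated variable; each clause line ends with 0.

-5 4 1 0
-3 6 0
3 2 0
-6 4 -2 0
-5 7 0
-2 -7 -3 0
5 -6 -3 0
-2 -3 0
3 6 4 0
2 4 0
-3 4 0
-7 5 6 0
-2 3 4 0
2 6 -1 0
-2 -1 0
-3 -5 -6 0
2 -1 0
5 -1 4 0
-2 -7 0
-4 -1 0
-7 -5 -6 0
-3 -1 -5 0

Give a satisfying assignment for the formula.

v1=F, v2=T, v3=F, v4=T, v5=F, v6=F, v7=F

Try v1 = False.
The remaining clauses are satisfied by v2 = True, v3 = False, v4 = True, v5 = False, v6 = False, v7 = False.
Every clause has at least one true literal under this assignment.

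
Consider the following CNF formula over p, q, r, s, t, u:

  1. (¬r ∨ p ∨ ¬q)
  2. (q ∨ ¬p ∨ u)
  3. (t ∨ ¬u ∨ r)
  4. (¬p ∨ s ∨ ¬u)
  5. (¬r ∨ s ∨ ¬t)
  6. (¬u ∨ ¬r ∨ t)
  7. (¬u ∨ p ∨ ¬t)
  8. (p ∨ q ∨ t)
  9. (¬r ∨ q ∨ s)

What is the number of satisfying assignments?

Split on p, then r.
  p=T, r=T: 5 of the 16 assignments to (q,s,t,u) work.
  p=T, r=F: 6 of the 16 assignments to (q,s,t,u) work.
  p=F, r=T: remaining (q,s,t,u) ∈ {(F,T,T,F)} — 1.
  p=F, r=F: s free; 3 ways for (q,t,u) × 2^1 = 6.
Total: 5 + 6 + 1 + 6 = 18.

18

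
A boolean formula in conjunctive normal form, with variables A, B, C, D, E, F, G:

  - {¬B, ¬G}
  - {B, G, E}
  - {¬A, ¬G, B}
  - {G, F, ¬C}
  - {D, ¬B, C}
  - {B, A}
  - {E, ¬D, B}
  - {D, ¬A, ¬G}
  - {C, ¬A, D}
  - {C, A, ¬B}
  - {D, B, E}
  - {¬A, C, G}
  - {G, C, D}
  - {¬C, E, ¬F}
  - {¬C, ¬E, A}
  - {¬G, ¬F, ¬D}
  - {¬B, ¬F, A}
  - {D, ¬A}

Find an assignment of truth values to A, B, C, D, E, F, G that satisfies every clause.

A = True, B = False, C = True, D = True, E = True, F = True, G = False

Check each clause:
  1. {¬G, ¬B} — ¬G is true.
  2. {E, B, G} — E is true.
  3. {¬A, ¬G, B} — ¬G is true.
  4. {¬C, F, G} — F is true.
  5. {D, ¬B, C} — C is true.
  6. {A, B} — A is true.
  7. {E, ¬D, B} — E is true.
  8. {¬A, D, ¬G} — ¬G is true.
  9. {¬A, C, D} — C is true.
  10. {¬B, C, A} — A is true.
  11. {E, D, B} — D is true.
  12. {G, C, ¬A} — C is true.
  13. {C, D, G} — C is true.
  14. {¬C, E, ¬F} — E is true.
  15. {¬E, ¬C, A} — A is true.
  16. {¬D, ¬G, ¬F} — ¬G is true.
  17. {A, ¬F, ¬B} — A is true.
  18. {¬A, D} — D is true.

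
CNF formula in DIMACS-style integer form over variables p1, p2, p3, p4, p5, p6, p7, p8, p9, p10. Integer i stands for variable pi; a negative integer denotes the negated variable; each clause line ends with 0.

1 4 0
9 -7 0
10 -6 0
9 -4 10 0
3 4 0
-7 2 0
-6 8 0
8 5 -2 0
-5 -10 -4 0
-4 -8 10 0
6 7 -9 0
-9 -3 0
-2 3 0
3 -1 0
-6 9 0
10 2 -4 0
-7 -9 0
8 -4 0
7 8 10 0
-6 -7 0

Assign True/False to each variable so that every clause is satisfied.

p1=1, p2=1, p3=1, p4=0, p5=1, p6=0, p7=0, p8=1, p9=0, p10=1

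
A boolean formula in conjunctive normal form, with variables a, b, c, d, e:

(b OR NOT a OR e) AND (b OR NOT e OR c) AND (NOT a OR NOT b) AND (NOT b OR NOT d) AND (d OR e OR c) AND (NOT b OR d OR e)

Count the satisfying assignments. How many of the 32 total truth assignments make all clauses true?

9

Split on b, then e.
  b=T, e=T: remaining (a,c,d) ∈ {(F,F,F); (F,T,F)} — 2.
  b=T, e=F: a clause becomes empty — 0.
  b=F, e=T: remaining (a,c,d) ∈ {(F,T,F); (F,T,T); (T,T,F); (T,T,T)} — 4.
  b=F, e=F: remaining (a,c,d) ∈ {(F,F,T); (F,T,F); (F,T,T)} — 3.
Total: 2 + 0 + 4 + 3 = 9.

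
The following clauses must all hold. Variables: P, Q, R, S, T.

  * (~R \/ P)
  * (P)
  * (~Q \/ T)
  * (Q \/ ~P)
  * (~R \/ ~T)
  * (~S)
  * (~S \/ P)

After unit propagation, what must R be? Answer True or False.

False

Unit clause (P) sets P = True.
(Q \/ ~P): since P = True, the clause reduces to (Q). Q = True.
(T \/ ~Q): since Q = True, the clause reduces to (T). T = True.
(~R \/ ~T): since T = True, the clause reduces to (~R). R = False.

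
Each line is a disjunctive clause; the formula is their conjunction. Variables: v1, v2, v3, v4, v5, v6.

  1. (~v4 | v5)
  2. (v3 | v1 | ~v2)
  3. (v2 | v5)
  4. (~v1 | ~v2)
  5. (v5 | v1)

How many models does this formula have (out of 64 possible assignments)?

Split on v1, then v2.
  v1=1, v2=1: a clause becomes empty — 0.
  v1=1, v2=0: forces v5=1; v3, v4, v6 free → 2^3 = 8.
  v1=0, v2=1: remaining (v3,v4,v5,v6) ∈ {(1,0,1,0); (1,0,1,1); (1,1,1,0); (1,1,1,1)} — 4.
  v1=0, v2=0: forces v5=1; v3, v4, v6 free → 2^3 = 8.
Total: 0 + 8 + 4 + 8 = 20.

20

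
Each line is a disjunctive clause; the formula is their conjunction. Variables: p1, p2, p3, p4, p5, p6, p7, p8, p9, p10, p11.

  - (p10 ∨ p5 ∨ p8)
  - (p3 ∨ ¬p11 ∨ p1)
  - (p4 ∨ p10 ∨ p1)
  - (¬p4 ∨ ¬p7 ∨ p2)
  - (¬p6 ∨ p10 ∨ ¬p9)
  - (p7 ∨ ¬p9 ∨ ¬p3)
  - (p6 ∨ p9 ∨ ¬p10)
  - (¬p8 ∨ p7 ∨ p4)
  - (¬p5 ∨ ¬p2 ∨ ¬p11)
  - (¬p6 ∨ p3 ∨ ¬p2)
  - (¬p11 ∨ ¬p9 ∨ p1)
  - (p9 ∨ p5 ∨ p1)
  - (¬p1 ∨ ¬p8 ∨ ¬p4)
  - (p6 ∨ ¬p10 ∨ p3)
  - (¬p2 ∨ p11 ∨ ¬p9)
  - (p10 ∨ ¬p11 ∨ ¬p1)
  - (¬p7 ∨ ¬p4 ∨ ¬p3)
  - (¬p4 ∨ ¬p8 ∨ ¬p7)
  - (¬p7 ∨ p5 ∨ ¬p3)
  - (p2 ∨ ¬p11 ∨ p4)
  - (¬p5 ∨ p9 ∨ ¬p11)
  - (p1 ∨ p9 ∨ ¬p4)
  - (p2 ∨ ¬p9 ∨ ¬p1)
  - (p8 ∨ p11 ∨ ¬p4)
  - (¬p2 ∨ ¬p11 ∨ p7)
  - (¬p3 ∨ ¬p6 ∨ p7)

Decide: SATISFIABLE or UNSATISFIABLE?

SATISFIABLE

Try p1 = False.
Branch on p2: take p2 = True.
The remaining clauses are satisfied by p3 = True, p4 = False, p5 = True, p6 = True, p7 = True, p8 = True, p9 = False, p10 = True, p11 = False.
So p1=0, p2=1, p3=1, p4=0, p5=1, p6=1, p7=1, p8=1, p9=0, p10=1, p11=0 is a satisfying assignment.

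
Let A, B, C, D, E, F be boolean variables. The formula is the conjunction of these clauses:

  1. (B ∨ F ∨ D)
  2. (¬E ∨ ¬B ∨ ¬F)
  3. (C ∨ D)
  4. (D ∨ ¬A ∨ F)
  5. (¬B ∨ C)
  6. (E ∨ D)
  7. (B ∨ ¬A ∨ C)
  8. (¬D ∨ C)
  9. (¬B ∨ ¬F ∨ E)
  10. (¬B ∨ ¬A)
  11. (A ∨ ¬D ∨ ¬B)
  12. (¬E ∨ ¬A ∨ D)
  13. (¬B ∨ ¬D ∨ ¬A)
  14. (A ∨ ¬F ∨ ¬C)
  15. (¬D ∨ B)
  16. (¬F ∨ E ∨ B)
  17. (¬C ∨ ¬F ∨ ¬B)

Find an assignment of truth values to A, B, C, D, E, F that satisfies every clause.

A=False, B=True, C=True, D=False, E=True, F=False

Set A = False and propagate.
The remaining clauses are satisfied by B = True, C = True, D = False, E = True, F = False.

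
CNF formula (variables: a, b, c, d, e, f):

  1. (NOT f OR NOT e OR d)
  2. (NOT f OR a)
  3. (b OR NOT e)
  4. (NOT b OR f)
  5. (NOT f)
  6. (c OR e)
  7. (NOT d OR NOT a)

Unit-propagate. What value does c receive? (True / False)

True

(NOT f) is a unit clause: f = False.
From (NOT b OR f) and f = False: b = False.
(b OR NOT e): since b = False, the clause reduces to (NOT e). e = False.
From (c OR e) and e = False: c = True.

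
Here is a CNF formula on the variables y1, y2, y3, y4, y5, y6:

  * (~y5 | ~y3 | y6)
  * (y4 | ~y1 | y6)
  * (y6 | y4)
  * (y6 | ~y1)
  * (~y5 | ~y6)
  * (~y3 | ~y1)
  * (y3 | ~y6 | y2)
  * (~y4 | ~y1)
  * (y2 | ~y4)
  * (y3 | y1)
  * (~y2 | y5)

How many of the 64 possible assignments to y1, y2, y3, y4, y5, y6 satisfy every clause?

1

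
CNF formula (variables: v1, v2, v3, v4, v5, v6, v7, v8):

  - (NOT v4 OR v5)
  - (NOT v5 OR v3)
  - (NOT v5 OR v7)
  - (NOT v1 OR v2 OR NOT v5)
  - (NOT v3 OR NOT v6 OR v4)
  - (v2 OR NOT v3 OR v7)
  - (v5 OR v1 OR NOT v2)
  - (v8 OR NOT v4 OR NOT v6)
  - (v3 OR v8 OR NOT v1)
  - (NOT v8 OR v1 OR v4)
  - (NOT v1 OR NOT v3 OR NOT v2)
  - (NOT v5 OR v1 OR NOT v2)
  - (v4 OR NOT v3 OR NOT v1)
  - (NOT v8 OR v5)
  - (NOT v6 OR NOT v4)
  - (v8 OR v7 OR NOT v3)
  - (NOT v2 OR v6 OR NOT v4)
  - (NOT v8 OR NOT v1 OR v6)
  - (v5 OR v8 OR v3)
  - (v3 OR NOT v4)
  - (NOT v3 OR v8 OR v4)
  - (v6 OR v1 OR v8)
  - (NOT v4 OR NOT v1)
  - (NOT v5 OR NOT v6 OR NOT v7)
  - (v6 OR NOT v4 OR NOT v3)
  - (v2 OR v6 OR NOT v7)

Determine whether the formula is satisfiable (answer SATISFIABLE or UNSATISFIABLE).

UNSATISFIABLE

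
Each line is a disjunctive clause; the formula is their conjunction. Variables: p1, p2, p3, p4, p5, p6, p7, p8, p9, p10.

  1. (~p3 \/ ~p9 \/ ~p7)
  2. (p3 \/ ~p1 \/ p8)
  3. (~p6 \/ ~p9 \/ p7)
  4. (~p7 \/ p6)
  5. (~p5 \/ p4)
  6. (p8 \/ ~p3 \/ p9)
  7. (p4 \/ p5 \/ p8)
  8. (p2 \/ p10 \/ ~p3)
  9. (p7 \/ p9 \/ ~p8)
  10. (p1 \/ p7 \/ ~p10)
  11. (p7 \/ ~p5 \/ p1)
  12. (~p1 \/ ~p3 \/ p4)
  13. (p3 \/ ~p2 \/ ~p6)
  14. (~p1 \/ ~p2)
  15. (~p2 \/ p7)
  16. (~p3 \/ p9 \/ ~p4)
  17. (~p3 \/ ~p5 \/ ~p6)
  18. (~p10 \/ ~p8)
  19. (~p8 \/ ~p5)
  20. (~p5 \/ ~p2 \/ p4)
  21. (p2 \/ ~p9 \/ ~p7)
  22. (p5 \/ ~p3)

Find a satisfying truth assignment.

p1=T  p2=F  p3=T  p4=T  p5=T  p6=F  p7=F  p8=F  p9=T  p10=T

Check each clause:
  1. (~p7 \/ ~p9 \/ ~p3) — ~p7 is true.
  2. (p3 \/ p8 \/ ~p1) — p3 is true.
  3. (~p9 \/ ~p6 \/ p7) — ~p6 is true.
  4. (~p7 \/ p6) — ~p7 is true.
  5. (~p5 \/ p4) — p4 is true.
  6. (~p3 \/ p9 \/ p8) — p9 is true.
  7. (p5 \/ p8 \/ p4) — p4 is true.
  8. (p2 \/ p10 \/ ~p3) — p10 is true.
  9. (p7 \/ p9 \/ ~p8) — ~p8 is true.
  10. (p7 \/ p1 \/ ~p10) — p1 is true.
  11. (~p5 \/ p1 \/ p7) — p1 is true.
  12. (p4 \/ ~p3 \/ ~p1) — p4 is true.
  13. (~p6 \/ ~p2 \/ p3) — ~p6 is true.
  14. (~p1 \/ ~p2) — ~p2 is true.
  15. (~p2 \/ p7) — ~p2 is true.
  16. (p9 \/ ~p4 \/ ~p3) — p9 is true.
  17. (~p6 \/ ~p3 \/ ~p5) — ~p6 is true.
  18. (~p8 \/ ~p10) — ~p8 is true.
  19. (~p8 \/ ~p5) — ~p8 is true.
  20. (~p5 \/ p4 \/ ~p2) — p4 is true.
  21. (~p7 \/ p2 \/ ~p9) — ~p7 is true.
  22. (p5 \/ ~p3) — p5 is true.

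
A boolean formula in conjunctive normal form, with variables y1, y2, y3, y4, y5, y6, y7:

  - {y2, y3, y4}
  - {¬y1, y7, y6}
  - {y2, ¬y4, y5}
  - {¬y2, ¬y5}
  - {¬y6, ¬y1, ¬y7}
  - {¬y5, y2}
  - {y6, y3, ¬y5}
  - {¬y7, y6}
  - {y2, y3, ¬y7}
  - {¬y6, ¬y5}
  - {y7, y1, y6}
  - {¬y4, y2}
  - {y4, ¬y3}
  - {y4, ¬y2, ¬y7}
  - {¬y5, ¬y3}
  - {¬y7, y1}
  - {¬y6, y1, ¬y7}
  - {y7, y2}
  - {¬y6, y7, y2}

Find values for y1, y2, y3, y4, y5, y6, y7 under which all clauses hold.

y1=F, y2=T, y3=T, y4=T, y5=F, y6=T, y7=F

Try y1 = False.
  then y7 is forced to False.
  then y6 is forced to True.
  then y5 is forced to False.
  then y2 is forced to True.
Branch on y3: take y3 = True.
  then y4 is forced to True.
Check each clause:
  1. {y3, y4, y2} — y2 is true.
  2. {¬y1, y6, y7} — y6 is true.
  3. {¬y4, y2, y5} — y2 is true.
  4. {¬y2, ¬y5} — ¬y5 is true.
  5. {¬y6, ¬y7, ¬y1} — ¬y7 is true.
  6. {¬y5, y2} — y2 is true.
  7. {y3, y6, ¬y5} — y3 is true.
  8. {y6, ¬y7} — ¬y7 is true.
  9. {y3, y2, ¬y7} — ¬y7 is true.
  10. {¬y6, ¬y5} — ¬y5 is true.
  11. {y1, y6, y7} — y6 is true.
  12. {¬y4, y2} — y2 is true.
  13. {y4, ¬y3} — y4 is true.
  14. {¬y7, y4, ¬y2} — ¬y7 is true.
  15. {¬y3, ¬y5} — ¬y5 is true.
  16. {¬y7, y1} — ¬y7 is true.
  17. {¬y7, ¬y6, y1} — ¬y7 is true.
  18. {y2, y7} — y2 is true.
  19. {¬y6, y2, y7} — y2 is true.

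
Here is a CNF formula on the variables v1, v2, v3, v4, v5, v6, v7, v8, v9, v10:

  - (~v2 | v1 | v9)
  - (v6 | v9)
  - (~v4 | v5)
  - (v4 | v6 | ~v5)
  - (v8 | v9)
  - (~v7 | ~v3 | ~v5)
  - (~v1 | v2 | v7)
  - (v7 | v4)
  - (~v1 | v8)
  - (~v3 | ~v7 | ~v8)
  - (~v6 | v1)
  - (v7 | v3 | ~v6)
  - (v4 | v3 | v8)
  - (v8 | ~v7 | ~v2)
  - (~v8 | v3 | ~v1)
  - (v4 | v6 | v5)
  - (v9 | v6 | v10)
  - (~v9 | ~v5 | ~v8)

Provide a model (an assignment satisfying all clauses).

v1=F, v2=T, v3=F, v4=T, v5=T, v6=F, v7=F, v8=F, v9=T, v10=T

v10 occurs only positively in the remaining clauses — set v10 = True.
Try v1 = False.
  then v6 is forced to False.
  then v9 is forced to True.
Try v2 = True.
For the remaining variables, v3 = False, v4 = True, v5 = True, v7 = False, v8 = False works.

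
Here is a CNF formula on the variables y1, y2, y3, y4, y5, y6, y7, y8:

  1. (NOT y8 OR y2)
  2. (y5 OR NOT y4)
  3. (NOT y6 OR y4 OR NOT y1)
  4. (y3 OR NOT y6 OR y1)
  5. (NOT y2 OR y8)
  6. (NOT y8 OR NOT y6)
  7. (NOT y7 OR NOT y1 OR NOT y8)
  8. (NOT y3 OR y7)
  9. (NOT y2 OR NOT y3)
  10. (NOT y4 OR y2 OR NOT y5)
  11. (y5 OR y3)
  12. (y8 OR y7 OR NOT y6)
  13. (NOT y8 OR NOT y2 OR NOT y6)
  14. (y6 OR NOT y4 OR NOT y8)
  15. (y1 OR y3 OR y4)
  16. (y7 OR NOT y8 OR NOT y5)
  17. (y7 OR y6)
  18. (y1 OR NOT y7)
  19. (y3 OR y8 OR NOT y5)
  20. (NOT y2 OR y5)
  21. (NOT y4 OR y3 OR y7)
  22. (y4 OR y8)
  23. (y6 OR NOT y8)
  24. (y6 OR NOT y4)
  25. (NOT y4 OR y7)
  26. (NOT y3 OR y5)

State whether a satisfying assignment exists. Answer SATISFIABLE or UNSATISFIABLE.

y8 = True:
  propagation gives y2=True, y6=False; an empty clause results — contradiction.
y8 = False:
  propagation gives y2=False, y4=True, y5=True; an empty clause results — contradiction.
Every branch closes, so no satisfying assignment exists.

UNSATISFIABLE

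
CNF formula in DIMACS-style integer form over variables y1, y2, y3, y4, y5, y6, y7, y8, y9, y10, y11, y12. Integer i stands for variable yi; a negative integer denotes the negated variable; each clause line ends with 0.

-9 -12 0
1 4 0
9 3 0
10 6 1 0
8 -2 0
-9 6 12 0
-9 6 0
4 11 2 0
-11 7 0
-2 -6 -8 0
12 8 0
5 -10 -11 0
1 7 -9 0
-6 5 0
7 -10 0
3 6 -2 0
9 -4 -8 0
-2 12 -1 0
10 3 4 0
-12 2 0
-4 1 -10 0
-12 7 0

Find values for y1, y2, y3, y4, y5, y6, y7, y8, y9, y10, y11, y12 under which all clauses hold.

y1=True, y2=False, y3=False, y4=True, y5=True, y6=True, y7=True, y8=True, y9=True, y10=False, y11=True, y12=False

Check each clause:
  1. (¬y12 ∨ ¬y9) — ¬y12 is true.
  2. (y1 ∨ y4) — y1 is true.
  3. (y9 ∨ y3) — y9 is true.
  4. (y1 ∨ y10 ∨ y6) — y1 is true.
  5. (y8 ∨ ¬y2) — y8 is true.
  6. (¬y9 ∨ y6 ∨ y12) — y6 is true.
  7. (y6 ∨ ¬y9) — y6 is true.
  8. (y11 ∨ y2 ∨ y4) — y11 is true.
  9. (y7 ∨ ¬y11) — y7 is true.
  10. (¬y2 ∨ ¬y6 ∨ ¬y8) — ¬y2 is true.
  11. (y8 ∨ y12) — y8 is true.
  12. (y5 ∨ ¬y11 ∨ ¬y10) — y5 is true.
  13. (¬y9 ∨ y7 ∨ y1) — y1 is true.
  14. (y5 ∨ ¬y6) — y5 is true.
  15. (y7 ∨ ¬y10) — ¬y10 is true.
  16. (y3 ∨ y6 ∨ ¬y2) — ¬y2 is true.
  17. (¬y4 ∨ ¬y8 ∨ y9) — y9 is true.
  18. (y12 ∨ ¬y1 ∨ ¬y2) — ¬y2 is true.
  19. (y10 ∨ y4 ∨ y3) — y4 is true.
  20. (y2 ∨ ¬y12) — ¬y12 is true.
  21. (¬y10 ∨ ¬y4 ∨ y1) — y1 is true.
  22. (¬y12 ∨ y7) — ¬y12 is true.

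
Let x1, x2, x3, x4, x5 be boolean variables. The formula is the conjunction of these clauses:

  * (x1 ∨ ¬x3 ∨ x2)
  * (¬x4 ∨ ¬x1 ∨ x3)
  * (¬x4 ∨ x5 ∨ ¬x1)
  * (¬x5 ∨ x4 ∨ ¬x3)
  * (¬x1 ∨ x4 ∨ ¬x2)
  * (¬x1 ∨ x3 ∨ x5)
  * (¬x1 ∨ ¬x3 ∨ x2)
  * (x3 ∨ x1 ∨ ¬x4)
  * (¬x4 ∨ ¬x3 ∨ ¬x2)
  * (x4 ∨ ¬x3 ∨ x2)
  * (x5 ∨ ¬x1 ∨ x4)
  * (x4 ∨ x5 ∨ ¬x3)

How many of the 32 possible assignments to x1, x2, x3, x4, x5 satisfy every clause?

5

The models are:
  x1=0 x2=0 x3=0 x4=0 x5=0
  x1=0 x2=0 x3=0 x4=0 x5=1
  x1=0 x2=1 x3=0 x4=0 x5=0
  x1=0 x2=1 x3=0 x4=0 x5=1
  x1=1 x2=0 x3=0 x4=0 x5=1
Count: 5.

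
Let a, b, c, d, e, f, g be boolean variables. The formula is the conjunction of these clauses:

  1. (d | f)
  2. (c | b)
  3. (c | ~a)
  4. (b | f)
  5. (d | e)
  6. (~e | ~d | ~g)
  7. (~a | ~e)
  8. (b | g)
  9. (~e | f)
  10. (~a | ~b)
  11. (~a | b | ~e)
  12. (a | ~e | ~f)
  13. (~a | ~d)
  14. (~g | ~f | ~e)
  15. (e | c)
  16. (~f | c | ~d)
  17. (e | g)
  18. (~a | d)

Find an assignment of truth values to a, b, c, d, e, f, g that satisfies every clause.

a = False, b = False, c = True, d = True, e = False, f = True, g = True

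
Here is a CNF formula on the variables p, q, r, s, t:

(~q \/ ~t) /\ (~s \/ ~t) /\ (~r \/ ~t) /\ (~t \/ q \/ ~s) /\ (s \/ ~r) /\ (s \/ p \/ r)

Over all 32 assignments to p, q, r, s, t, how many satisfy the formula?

11

Split on s, then t.
  s=1, t=1: a clause becomes empty — 0.
  s=1, t=0: p, q, r free → 2^3 = 8.
  s=0, t=1: remaining (p,q,r) ∈ {(1,0,0)} — 1.
  s=0, t=0: remaining (p,q,r) ∈ {(1,0,0); (1,1,0)} — 2.
Total: 0 + 8 + 1 + 2 = 11.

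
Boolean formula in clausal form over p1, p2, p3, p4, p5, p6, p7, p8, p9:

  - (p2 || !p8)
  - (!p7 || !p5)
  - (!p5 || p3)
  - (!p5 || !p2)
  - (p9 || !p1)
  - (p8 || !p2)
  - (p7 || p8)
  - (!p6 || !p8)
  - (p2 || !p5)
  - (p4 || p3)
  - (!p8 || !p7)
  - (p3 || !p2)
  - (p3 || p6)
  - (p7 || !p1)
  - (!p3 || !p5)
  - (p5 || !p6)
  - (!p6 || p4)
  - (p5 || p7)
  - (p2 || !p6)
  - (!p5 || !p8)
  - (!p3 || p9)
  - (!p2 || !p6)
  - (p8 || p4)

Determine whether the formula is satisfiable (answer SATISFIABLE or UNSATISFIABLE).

Pure literal: p1 appears only negated; assign p1 = False.
Pure literal: p4 appears only positively; assign p4 = True.
Try p2 = False.
  then p8 is forced to False.
  then p7 is forced to True.
  then p5 is forced to False.
  then p6 is forced to False.
  then p3 is forced to True.
  then p9 is forced to True.
So p1=F, p2=F, p3=T, p4=T, p5=F, p6=F, p7=T, p8=F, p9=T is a satisfying assignment.

SATISFIABLE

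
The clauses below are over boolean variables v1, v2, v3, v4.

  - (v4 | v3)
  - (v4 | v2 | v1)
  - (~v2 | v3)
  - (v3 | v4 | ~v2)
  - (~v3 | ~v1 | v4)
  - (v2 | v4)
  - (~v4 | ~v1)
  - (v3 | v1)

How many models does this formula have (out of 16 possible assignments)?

Satisfying assignments:
  v1=F v2=F v3=T v4=T
  v1=F v2=T v3=T v4=F
  v1=F v2=T v3=T v4=T
Count: 3.

3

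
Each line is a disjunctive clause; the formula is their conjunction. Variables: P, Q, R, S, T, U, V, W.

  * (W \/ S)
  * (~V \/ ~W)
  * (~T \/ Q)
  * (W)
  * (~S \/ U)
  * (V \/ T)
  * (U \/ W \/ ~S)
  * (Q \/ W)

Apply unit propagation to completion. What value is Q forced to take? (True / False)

True

(W) is a unit clause: W = True.
(~W \/ ~V) with W = True leaves only ~V, so V = False.
In (T \/ V), V is now false; T must hold, so T = True.
From (~T \/ Q) and T = True: Q = True.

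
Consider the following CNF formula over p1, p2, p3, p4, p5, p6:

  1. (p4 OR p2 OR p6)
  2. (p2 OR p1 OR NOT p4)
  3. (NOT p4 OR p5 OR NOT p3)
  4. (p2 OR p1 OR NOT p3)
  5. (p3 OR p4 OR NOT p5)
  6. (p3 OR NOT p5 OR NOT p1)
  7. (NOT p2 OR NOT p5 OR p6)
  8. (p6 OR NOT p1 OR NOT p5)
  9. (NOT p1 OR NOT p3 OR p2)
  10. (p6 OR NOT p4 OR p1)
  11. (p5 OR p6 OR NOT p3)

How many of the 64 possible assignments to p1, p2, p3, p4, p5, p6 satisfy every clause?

Split on p1, then p3.
  p1=T, p3=T: remaining (p2,p4,p5,p6) ∈ {(T,F,F,T); (T,F,T,T); (T,T,T,T)} — 3.
  p1=T, p3=F: 7 of the 16 assignments to (p2,p4,p5,p6) work.
  p1=F, p3=T: remaining (p2,p4,p5,p6) ∈ {(T,F,F,T); (T,F,T,T); (T,T,T,T)} — 3.
  p1=F, p3=F: 5 of the 16 assignments to (p2,p4,p5,p6) work.
Total: 3 + 7 + 3 + 5 = 18.

18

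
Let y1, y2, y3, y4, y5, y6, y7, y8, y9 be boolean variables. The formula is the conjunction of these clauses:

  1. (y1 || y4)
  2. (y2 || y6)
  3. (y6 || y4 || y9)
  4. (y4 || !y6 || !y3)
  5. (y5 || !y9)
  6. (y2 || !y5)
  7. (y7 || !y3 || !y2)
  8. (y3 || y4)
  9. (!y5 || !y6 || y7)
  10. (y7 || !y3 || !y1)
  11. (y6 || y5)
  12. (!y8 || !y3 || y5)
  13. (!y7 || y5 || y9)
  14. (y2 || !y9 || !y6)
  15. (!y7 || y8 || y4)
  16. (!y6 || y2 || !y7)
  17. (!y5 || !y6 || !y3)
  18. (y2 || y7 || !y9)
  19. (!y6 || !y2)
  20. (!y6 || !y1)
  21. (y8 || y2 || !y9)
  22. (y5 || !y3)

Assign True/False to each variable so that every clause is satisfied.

y1=1, y2=1, y3=0, y4=1, y5=1, y6=0, y7=0, y8=1, y9=0

Check each clause:
  1. (y1 || y4) — y1 is true.
  2. (y2 || y6) — y2 is true.
  3. (y4 || y9 || y6) — y4 is true.
  4. (!y6 || y4 || !y3) — !y6 is true.
  5. (y5 || !y9) — y5 is true.
  6. (y2 || !y5) — y2 is true.
  7. (!y2 || !y3 || y7) — !y3 is true.
  8. (y3 || y4) — y4 is true.
  9. (!y5 || !y6 || y7) — !y6 is true.
  10. (!y3 || y7 || !y1) — !y3 is true.
  11. (y6 || y5) — y5 is true.
  12. (!y3 || y5 || !y8) — y5 is true.
  13. (!y7 || y5 || y9) — y5 is true.
  14. (y2 || !y9 || !y6) — y2 is true.
  15. (!y7 || y4 || y8) — y8 is true.
  16. (!y6 || !y7 || y2) — !y7 is true.
  17. (!y5 || !y3 || !y6) — !y6 is true.
  18. (!y9 || y7 || y2) — y2 is true.
  19. (!y6 || !y2) — !y6 is true.
  20. (!y1 || !y6) — !y6 is true.
  21. (y2 || y8 || !y9) — y8 is true.
  22. (y5 || !y3) — y5 is true.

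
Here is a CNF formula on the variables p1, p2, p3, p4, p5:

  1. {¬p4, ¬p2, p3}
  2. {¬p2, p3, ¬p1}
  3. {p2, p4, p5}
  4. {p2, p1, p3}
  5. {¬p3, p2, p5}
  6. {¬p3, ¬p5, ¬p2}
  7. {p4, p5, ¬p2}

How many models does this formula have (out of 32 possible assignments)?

10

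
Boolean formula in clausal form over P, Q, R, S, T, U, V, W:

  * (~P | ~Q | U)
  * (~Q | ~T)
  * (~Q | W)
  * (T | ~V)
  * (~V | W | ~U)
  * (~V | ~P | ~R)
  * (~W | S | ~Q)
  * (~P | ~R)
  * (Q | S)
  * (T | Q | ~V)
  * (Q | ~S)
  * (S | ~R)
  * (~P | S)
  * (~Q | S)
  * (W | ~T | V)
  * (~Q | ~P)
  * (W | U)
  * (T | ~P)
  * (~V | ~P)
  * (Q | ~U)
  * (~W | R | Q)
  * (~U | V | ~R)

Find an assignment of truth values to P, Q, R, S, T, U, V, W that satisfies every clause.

P=False  Q=True  R=False  S=True  T=False  U=True  V=False  W=True

Check each clause:
  1. (~P | U | ~Q) — ~P is true.
  2. (~T | ~Q) — ~T is true.
  3. (~Q | W) — W is true.
  4. (~V | T) — ~V is true.
  5. (W | ~U | ~V) — W is true.
  6. (~V | ~P | ~R) — ~V is true.
  7. (S | ~Q | ~W) — S is true.
  8. (~R | ~P) — ~R is true.
  9. (S | Q) — Q is true.
  10. (~V | Q | T) — ~V is true.
  11. (Q | ~S) — Q is true.
  12. (S | ~R) — S is true.
  13. (S | ~P) — S is true.
  14. (~Q | S) — S is true.
  15. (~T | W | V) — W is true.
  16. (~P | ~Q) — ~P is true.
  17. (U | W) — W is true.
  18. (~P | T) — ~P is true.
  19. (~P | ~V) — ~V is true.
  20. (~U | Q) — Q is true.
  21. (~W | R | Q) — Q is true.
  22. (V | ~U | ~R) — ~R is true.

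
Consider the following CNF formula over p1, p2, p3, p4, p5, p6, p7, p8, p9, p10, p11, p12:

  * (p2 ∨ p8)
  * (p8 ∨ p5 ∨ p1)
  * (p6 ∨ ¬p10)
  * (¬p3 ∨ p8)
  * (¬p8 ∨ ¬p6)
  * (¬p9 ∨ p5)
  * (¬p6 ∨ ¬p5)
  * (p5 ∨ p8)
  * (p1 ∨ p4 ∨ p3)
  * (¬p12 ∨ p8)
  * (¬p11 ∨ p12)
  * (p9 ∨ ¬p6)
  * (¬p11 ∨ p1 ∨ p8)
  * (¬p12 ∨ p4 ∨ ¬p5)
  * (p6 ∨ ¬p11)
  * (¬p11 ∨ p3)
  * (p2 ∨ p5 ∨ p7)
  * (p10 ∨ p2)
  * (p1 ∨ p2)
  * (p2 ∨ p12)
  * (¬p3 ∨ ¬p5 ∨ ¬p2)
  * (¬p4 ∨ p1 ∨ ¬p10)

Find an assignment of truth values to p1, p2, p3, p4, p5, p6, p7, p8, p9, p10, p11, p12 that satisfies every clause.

p1=True, p2=True, p3=False, p4=True, p5=False, p6=False, p7=True, p8=True, p9=False, p10=False, p11=False, p12=True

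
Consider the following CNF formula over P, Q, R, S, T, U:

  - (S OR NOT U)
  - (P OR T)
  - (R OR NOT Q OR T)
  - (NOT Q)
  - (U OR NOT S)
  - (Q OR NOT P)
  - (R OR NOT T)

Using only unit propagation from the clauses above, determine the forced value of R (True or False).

(NOT Q) stands alone — Q = False.
(NOT P OR Q): since Q = False, the clause reduces to (NOT P). P = False.
(P OR T) with P = False leaves only T, so T = True.
In (NOT T OR R), NOT T is now false; R must hold, so R = True.

True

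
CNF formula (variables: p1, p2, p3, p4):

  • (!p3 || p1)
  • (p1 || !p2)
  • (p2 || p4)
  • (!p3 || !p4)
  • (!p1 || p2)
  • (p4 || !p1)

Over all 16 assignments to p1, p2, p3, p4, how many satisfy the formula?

2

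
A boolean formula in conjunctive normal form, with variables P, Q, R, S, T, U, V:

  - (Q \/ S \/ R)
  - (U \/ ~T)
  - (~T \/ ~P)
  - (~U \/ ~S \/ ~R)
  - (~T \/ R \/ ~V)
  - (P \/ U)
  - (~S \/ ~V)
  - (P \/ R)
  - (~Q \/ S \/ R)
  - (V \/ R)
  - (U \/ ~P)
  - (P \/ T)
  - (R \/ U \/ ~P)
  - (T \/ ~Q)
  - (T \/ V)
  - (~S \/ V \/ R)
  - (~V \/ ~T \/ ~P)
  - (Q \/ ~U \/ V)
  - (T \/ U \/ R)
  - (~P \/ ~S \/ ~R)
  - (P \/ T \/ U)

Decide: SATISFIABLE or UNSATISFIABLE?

SATISFIABLE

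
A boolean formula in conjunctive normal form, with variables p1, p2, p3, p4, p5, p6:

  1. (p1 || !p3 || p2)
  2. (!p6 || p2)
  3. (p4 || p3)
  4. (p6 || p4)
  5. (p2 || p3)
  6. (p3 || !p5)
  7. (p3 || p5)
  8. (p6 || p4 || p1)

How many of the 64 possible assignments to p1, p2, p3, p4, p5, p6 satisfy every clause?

Split on p3, then p2.
  p3=1, p2=1: p1, p5 free; 3 ways for (p4,p6) × 2^2 = 12.
  p3=1, p2=0: remaining (p1,p4,p5,p6) ∈ {(1,1,0,0); (1,1,1,0)} — 2.
  p3=0, p2=1: a clause becomes empty — 0.
  p3=0, p2=0: a clause becomes empty — 0.
Total: 12 + 2 + 0 + 0 = 14.

14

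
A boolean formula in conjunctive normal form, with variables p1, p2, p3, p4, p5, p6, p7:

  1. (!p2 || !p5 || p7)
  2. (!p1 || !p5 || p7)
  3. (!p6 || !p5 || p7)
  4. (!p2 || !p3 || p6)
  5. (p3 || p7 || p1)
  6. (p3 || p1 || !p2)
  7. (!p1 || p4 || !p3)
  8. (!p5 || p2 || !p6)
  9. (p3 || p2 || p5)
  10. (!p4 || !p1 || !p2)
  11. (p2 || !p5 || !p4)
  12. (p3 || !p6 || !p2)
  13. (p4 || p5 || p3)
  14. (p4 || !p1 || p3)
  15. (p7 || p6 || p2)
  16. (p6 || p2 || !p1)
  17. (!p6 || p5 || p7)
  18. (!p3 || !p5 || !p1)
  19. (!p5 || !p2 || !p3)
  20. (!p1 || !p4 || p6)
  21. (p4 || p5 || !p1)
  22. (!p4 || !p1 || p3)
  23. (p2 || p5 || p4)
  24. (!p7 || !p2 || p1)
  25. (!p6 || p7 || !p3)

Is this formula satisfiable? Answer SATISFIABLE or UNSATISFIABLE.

Branch on p1: take p1 = False.
Set p2 = False and propagate.
The remaining clauses are satisfied by p3 = True, p4 = True, p5 = False, p6 = True, p7 = True.
So p1 = False  p2 = False  p3 = True  p4 = True  p5 = False  p6 = True  p7 = True is a satisfying assignment.

SATISFIABLE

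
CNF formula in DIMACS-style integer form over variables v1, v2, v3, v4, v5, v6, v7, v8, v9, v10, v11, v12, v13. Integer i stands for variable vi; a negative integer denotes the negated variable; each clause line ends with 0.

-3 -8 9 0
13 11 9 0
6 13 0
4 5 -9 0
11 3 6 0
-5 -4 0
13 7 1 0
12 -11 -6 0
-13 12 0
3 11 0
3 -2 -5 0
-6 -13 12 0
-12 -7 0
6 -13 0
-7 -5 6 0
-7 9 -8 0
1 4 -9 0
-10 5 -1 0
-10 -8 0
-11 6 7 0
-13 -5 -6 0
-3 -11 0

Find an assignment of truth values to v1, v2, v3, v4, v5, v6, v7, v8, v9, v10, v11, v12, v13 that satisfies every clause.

v1=True, v2=False, v3=False, v4=False, v5=False, v6=True, v7=False, v8=True, v9=False, v10=False, v11=True, v12=True, v13=False

Pure literal: v2 appears only negated; assign v2 = False.
v10 occurs only negated in the remaining clauses — set v10 = False.
Try v1 = True.
For the remaining variables, v3 = False, v4 = False, v5 = False, v6 = True, v7 = False, v8 = True, v9 = False, v11 = True, v12 = True, v13 = False works.
Check each clause:
  1. (~v3 | v9 | ~v8) — ~v3 is true.
  2. (v9 | v13 | v11) — v11 is true.
  3. (v13 | v6) — v6 is true.
  4. (v4 | v5 | ~v9) — ~v9 is true.
  5. (v3 | v11 | v6) — v11 is true.
  6. (~v4 | ~v5) — ~v5 is true.
  7. (v13 | v7 | v1) — v1 is true.
  8. (~v6 | ~v11 | v12) — v12 is true.
  9. (~v13 | v12) — ~v13 is true.
  10. (v11 | v3) — v11 is true.
  11. (v3 | ~v5 | ~v2) — ~v2 is true.
  12. (~v13 | ~v6 | v12) — ~v13 is true.
  13. (~v12 | ~v7) — ~v7 is true.
  14. (v6 | ~v13) — ~v13 is true.
  15. (~v7 | ~v5 | v6) — ~v7 is true.
  16. (~v8 | ~v7 | v9) — ~v7 is true.
  17. (v1 | ~v9 | v4) — v1 is true.
  18. (~v1 | ~v10 | v5) — ~v10 is true.
  19. (~v10 | ~v8) — ~v10 is true.
  20. (v6 | ~v11 | v7) — v6 is true.
  21. (~v6 | ~v13 | ~v5) — ~v13 is true.
  22. (~v3 | ~v11) — ~v3 is true.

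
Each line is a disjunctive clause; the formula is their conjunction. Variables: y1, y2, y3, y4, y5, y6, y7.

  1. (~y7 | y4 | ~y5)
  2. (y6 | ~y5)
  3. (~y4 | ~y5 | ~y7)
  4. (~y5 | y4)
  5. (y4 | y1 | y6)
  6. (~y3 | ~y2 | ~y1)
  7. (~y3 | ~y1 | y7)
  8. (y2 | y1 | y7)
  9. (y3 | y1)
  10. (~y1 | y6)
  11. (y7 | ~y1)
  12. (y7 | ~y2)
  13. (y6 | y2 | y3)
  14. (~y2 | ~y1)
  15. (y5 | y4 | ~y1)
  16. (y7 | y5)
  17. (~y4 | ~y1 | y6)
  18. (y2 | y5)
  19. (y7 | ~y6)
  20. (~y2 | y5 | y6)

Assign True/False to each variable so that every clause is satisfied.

y1=F, y2=T, y3=T, y4=T, y5=F, y6=T, y7=T

Check each clause:
  1. (y4 | ~y5 | ~y7) — ~y5 is true.
  2. (~y5 | y6) — ~y5 is true.
  3. (~y5 | ~y4 | ~y7) — ~y5 is true.
  4. (~y5 | y4) — ~y5 is true.
  5. (y4 | y1 | y6) — y4 is true.
  6. (~y1 | ~y3 | ~y2) — ~y1 is true.
  7. (y7 | ~y1 | ~y3) — ~y1 is true.
  8. (y2 | y7 | y1) — y2 is true.
  9. (y3 | y1) — y3 is true.
  10. (~y1 | y6) — ~y1 is true.
  11. (y7 | ~y1) — ~y1 is true.
  12. (y7 | ~y2) — y7 is true.
  13. (y6 | y2 | y3) — y2 is true.
  14. (~y2 | ~y1) — ~y1 is true.
  15. (y5 | ~y1 | y4) — y4 is true.
  16. (y7 | y5) — y7 is true.
  17. (~y4 | y6 | ~y1) — y6 is true.
  18. (y2 | y5) — y2 is true.
  19. (y7 | ~y6) — y7 is true.
  20. (y5 | ~y2 | y6) — y6 is true.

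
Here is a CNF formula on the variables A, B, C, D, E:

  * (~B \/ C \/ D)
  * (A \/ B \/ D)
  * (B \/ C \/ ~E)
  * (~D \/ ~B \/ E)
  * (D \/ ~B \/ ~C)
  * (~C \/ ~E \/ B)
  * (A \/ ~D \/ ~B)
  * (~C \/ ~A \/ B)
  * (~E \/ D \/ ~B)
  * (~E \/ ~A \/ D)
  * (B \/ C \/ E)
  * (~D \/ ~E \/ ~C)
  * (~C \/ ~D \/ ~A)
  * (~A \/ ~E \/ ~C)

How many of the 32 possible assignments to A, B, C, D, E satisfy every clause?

2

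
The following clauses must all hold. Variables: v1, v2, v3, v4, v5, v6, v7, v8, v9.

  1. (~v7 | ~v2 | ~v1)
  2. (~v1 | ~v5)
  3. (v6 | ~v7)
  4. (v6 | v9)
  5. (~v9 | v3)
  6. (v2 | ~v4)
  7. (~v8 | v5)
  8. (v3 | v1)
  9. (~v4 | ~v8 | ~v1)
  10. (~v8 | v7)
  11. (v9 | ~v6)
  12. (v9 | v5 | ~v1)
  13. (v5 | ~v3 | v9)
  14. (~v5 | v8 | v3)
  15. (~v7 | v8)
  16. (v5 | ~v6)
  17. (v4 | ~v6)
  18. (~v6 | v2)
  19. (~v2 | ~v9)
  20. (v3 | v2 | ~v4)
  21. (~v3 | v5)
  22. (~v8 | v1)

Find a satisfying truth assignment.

Set v1 = False and propagate.
  then v3 is forced to True.
  then v5 is forced to True.
  then v8 is forced to False.
  then v7 is forced to False.
Set v2 = False and propagate.
  then v4 is forced to False.
  then v6 is forced to False.
  then v9 is forced to True.

v1=False, v2=False, v3=True, v4=False, v5=True, v6=False, v7=False, v8=False, v9=True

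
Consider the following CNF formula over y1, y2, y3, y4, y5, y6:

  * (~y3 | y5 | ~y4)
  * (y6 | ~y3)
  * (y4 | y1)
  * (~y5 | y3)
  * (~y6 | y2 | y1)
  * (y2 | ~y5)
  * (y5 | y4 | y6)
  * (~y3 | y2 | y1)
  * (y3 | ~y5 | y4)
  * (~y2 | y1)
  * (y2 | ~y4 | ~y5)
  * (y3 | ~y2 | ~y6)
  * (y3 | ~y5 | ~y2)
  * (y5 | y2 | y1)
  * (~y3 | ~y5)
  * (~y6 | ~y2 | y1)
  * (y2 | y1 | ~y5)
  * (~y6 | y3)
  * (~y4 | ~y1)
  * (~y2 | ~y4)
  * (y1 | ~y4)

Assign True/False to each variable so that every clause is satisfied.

y1=True  y2=True  y3=True  y4=False  y5=False  y6=True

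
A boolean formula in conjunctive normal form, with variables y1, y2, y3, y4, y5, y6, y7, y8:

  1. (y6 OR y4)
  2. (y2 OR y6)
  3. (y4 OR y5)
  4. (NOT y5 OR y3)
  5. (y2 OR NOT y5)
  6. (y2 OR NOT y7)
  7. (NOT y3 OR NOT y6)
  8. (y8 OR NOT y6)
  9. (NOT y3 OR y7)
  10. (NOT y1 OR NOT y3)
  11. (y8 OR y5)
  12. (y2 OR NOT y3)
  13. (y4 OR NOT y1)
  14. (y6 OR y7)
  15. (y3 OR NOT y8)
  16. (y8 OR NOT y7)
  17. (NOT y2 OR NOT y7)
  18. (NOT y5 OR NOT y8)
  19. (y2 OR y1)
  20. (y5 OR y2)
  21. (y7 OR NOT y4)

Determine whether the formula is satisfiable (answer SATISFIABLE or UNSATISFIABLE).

UNSATISFIABLE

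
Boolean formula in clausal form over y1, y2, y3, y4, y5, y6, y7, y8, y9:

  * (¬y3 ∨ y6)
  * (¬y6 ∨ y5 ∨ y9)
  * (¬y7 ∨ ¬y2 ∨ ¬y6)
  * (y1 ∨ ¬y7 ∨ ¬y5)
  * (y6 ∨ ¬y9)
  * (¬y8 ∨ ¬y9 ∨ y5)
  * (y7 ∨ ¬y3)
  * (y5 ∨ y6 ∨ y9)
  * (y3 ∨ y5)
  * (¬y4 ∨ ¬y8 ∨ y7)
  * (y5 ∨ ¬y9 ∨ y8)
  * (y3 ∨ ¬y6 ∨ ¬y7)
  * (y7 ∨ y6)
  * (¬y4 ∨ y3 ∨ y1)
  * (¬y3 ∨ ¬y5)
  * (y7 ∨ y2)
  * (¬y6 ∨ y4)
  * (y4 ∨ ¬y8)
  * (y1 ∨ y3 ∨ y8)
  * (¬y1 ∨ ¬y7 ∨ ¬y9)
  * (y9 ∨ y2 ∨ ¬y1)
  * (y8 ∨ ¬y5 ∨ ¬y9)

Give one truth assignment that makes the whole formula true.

y1 = True, y2 = True, y3 = False, y4 = True, y5 = True, y6 = False, y7 = True, y8 = True, y9 = False

Check each clause:
  1. (y6 ∨ ¬y3) — ¬y3 is true.
  2. (¬y6 ∨ y5 ∨ y9) — ¬y6 is true.
  3. (¬y2 ∨ ¬y7 ∨ ¬y6) — ¬y6 is true.
  4. (¬y5 ∨ y1 ∨ ¬y7) — y1 is true.
  5. (y6 ∨ ¬y9) — ¬y9 is true.
  6. (¬y8 ∨ ¬y9 ∨ y5) — y5 is true.
  7. (y7 ∨ ¬y3) — ¬y3 is true.
  8. (y5 ∨ y6 ∨ y9) — y5 is true.
  9. (y5 ∨ y3) — y5 is true.
  10. (¬y4 ∨ ¬y8 ∨ y7) — y7 is true.
  11. (¬y9 ∨ y5 ∨ y8) — y8 is true.
  12. (¬y6 ∨ y3 ∨ ¬y7) — ¬y6 is true.
  13. (y7 ∨ y6) — y7 is true.
  14. (¬y4 ∨ y1 ∨ y3) — y1 is true.
  15. (¬y5 ∨ ¬y3) — ¬y3 is true.
  16. (y7 ∨ y2) — y2 is true.
  17. (y4 ∨ ¬y6) — ¬y6 is true.
  18. (¬y8 ∨ y4) — y4 is true.
  19. (y1 ∨ y8 ∨ y3) — y8 is true.
  20. (¬y1 ∨ ¬y9 ∨ ¬y7) — ¬y9 is true.
  21. (y9 ∨ y2 ∨ ¬y1) — y2 is true.
  22. (y8 ∨ ¬y5 ∨ ¬y9) — y8 is true.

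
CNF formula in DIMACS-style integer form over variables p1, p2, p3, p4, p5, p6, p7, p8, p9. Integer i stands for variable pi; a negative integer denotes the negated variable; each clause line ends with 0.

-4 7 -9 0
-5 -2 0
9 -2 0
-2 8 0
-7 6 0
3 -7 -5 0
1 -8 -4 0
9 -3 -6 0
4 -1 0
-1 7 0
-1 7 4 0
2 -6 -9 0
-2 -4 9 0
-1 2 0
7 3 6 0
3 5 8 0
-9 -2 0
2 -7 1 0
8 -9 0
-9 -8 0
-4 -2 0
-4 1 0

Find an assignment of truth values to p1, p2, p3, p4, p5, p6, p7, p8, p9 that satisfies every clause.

Try p1 = False.
  then p4 is forced to False.
The remaining clauses are satisfied by p2 = False, p3 = True, p5 = False, p6 = False, p7 = False, p8 = False, p9 = False.
Every clause has at least one true literal under this assignment.
Check each clause:
  1. {¬p9, ¬p4, p7} — ¬p9 is true.
  2. {¬p5, ¬p2} — ¬p5 is true.
  3. {¬p2, p9} — ¬p2 is true.
  4. {¬p2, p8} — ¬p2 is true.
  5. {¬p7, p6} — ¬p7 is true.
  6. {p3, ¬p5, ¬p7} — ¬p7 is true.
  7. {¬p4, p1, ¬p8} — ¬p8 is true.
  8. {p9, ¬p3, ¬p6} — ¬p6 is true.
  9. {¬p1, p4} — ¬p1 is true.
  10. {p7, ¬p1} — ¬p1 is true.
  11. {¬p1, p7, p4} — ¬p1 is true.
  12. {p2, ¬p9, ¬p6} — ¬p6 is true.
  13. {p9, ¬p4, ¬p2} — ¬p4 is true.
  14. {¬p1, p2} — ¬p1 is true.
  15. {p7, p6, p3} — p3 is true.
  16. {p8, p5, p3} — p3 is true.
  17. {¬p2, ¬p9} — ¬p2 is true.
  18. {p1, ¬p7, p2} — ¬p7 is true.
  19. {¬p9, p8} — ¬p9 is true.
  20. {¬p9, ¬p8} — ¬p8 is true.
  21. {¬p2, ¬p4} — ¬p4 is true.
  22. {¬p4, p1} — ¬p4 is true.

p1=0  p2=0  p3=1  p4=0  p5=0  p6=0  p7=0  p8=0  p9=0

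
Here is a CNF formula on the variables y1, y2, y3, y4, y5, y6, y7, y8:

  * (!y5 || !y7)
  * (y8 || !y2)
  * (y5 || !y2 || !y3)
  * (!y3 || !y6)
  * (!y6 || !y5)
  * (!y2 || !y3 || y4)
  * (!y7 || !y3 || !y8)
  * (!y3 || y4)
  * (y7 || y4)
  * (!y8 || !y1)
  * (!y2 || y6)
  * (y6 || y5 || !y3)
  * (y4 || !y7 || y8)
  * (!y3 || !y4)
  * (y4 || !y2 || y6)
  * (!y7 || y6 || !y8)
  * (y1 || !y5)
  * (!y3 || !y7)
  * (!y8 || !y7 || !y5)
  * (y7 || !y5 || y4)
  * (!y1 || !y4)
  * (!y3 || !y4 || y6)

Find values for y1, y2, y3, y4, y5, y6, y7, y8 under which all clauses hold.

y1=F  y2=T  y3=F  y4=T  y5=F  y6=T  y7=F  y8=T

Pure literal: y3 appears only negated; assign y3 = False.
Branch on y1: take y1 = False.
  then y5 is forced to False.
Branch on y2: take y2 = True.
  then y8 is forced to True.
  then y6 is forced to True.
Branch on y4: take y4 = True.
y7 is now unconstrained; take y7 = False.
Every clause has at least one true literal under this assignment.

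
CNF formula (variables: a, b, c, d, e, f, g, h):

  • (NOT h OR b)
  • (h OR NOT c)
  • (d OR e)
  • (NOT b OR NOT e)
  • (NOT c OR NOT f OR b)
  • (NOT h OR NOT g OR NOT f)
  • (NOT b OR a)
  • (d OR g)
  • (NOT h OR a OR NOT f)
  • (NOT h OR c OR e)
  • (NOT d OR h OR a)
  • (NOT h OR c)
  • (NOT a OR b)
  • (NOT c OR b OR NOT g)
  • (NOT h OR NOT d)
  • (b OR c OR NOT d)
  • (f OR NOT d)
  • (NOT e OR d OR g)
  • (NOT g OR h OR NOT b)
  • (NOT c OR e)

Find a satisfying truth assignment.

a = F, b = F, c = F, d = F, e = T, f = T, g = T, h = F

Branch on a: take a = False.
  then b is forced to False.
  then h is forced to False.
  then c is forced to False.
  then d is forced to False.
  then e is forced to True.
  then g is forced to True.
f is now unconstrained; take f = True.
Check each clause:
  1. (b OR NOT h) — NOT h is true.
  2. (NOT c OR h) — NOT c is true.
  3. (d OR e) — e is true.
  4. (NOT b OR NOT e) — NOT b is true.
  5. (NOT c OR NOT f OR b) — NOT c is true.
  6. (NOT g OR NOT h OR NOT f) — NOT h is true.
  7. (NOT b OR a) — NOT b is true.
  8. (g OR d) — g is true.
  9. (NOT h OR NOT f OR a) — NOT h is true.
  10. (e OR c OR NOT h) — NOT h is true.
  11. (a OR h OR NOT d) — NOT d is true.
  12. (c OR NOT h) — NOT h is true.
  13. (NOT a OR b) — NOT a is true.
  14. (NOT c OR NOT g OR b) — NOT c is true.
  15. (NOT h OR NOT d) — NOT h is true.
  16. (NOT d OR b OR c) — NOT d is true.
  17. (NOT d OR f) — NOT d is true.
  18. (NOT e OR g OR d) — g is true.
  19. (NOT g OR h OR NOT b) — NOT b is true.
  20. (NOT c OR e) — NOT c is true.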